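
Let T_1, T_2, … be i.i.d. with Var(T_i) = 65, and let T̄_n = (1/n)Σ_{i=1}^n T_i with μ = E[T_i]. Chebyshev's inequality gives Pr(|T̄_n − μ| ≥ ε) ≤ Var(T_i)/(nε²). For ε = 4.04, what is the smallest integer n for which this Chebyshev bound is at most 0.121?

33

Require 65/(n·4.04²) ≤ 0.121, i.e. n ≥ 65/(0.121·4.04²) = 32.913.
The smallest integer n is 33.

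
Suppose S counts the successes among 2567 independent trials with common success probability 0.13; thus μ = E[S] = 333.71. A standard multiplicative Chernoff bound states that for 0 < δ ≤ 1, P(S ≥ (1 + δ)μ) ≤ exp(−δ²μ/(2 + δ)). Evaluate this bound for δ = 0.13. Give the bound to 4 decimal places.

0.0708

Exponent = δ²μ/(2 + δ) = 0.13²·333.71/2.13 = 2.6477.
Bound = exp(−2.6477) = 0.07081.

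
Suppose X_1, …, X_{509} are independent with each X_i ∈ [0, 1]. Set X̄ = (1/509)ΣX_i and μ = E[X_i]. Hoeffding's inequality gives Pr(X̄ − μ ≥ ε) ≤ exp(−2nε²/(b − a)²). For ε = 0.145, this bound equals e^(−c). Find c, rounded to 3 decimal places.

c = 2nε²/(b − a)² = 2·509·0.145² / 1² = 21.4034.

21.403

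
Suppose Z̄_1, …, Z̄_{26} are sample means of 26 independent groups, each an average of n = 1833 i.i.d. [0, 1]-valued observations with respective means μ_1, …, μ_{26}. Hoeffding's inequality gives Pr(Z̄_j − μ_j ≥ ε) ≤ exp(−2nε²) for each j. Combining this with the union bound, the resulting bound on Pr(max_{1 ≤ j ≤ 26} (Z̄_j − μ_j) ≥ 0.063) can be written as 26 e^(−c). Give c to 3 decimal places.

14.550

Union bound over the 26 events: Pr(max_{1 ≤ j ≤ 26} (Z̄_j − μ_j) ≥ 0.063) ≤ 26·exp(−2nε²) = 26 exp(−2·1833·0.063²).
So c = 2·1833·0.063² = 14.5504.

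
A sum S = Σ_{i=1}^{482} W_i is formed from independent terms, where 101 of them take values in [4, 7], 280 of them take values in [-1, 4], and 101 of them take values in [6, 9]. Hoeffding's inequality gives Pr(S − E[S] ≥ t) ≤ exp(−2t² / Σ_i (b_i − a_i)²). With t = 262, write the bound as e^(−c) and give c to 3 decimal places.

15.569

Σ(b_i − a_i)² = 101·3² + 280·5² + 101·3² = 8818.
c = 2t² / 8818 = 2·262² / 8818 = 15.5691.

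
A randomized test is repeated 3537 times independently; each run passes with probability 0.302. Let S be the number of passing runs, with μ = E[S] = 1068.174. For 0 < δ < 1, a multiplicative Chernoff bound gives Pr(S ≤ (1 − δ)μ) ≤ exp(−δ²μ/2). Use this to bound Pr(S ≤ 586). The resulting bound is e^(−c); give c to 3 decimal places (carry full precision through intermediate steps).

Write 586 = (1 − δ)μ, so δ = 1 − 586/1068.174 = 0.4514002…
Then the exponent is δ²μ/2 = (μ − 586)²/(2μ) = 108.826730.

108.827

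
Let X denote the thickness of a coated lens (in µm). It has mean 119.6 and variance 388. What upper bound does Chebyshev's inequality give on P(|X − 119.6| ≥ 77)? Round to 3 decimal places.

0.065

Chebyshev: P(|X − μ| ≥ t) ≤ Var(X)/t².
Bound = 388 / 5929 = 0.0654.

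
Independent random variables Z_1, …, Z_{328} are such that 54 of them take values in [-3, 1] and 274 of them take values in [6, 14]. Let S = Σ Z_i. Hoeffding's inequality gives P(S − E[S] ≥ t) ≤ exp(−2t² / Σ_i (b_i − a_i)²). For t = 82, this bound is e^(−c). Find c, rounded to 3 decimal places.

0.731

Σ(b_i − a_i)² = 54·4² + 274·8² = 18400.
c = 2t² / 18400 = 2·82² / 18400 = 0.7309.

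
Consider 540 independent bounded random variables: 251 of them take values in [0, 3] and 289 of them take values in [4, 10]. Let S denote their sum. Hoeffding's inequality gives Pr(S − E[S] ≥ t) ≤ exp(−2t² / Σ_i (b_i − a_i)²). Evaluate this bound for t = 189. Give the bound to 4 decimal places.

Σ(b_i − a_i)² = 251·3² + 289·6² = 12663.
Exponent = 2·189² / 12663 = 5.64179.
Bound = exp(−5.64179) = 0.00355.

0.0035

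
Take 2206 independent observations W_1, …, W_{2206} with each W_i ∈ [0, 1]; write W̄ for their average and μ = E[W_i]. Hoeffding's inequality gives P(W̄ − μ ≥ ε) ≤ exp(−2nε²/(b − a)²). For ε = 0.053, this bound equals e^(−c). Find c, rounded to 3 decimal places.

12.393

c = 2nε²/(b − a)² = 2·2206·0.053² / 1² = 12.3933.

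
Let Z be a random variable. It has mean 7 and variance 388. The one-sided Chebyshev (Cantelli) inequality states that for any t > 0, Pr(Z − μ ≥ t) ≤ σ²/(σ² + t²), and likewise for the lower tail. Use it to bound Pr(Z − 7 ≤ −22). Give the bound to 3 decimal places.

0.445

Here σ² = 388 and t = 22, so σ² + t² = 872.
Cantelli's bound: 388/872 = 0.4450.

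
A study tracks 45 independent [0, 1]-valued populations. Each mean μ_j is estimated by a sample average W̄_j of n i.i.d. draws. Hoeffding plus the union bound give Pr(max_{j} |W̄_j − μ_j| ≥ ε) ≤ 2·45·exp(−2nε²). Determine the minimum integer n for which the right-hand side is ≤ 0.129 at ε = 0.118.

236

Need 2·45·exp(−2nε²) ≤ 0.129, i.e. exp(−2nε²) ≤ 0.129/90.
So 2nε² ≥ ln(90/0.129) = 6.547753.
Hence n ≥ 6.547753/(2·0.118²) = 235.125.
The smallest integer n is 236.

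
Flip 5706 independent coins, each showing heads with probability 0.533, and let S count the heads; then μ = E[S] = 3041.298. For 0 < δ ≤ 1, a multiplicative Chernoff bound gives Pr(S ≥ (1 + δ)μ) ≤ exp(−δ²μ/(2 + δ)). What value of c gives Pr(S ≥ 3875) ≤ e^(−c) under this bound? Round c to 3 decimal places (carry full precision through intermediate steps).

Write 3875 = (1 + δ)μ, so δ = 3875/3041.298 − 1 = 0.274127…
Then the exponent is δ²μ/(2 + δ) = (3875 − μ)² / (μ·(2 + δ)) = 100.495818.

100.496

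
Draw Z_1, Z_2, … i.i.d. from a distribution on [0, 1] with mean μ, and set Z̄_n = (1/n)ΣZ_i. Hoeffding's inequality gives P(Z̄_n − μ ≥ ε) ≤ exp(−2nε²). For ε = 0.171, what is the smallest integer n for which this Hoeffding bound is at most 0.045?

Require exp(−2nε²) ≤ 0.045, i.e. 2nε² ≥ ln(1/0.045) = 3.101093.
So n ≥ 3.101093 / (2·0.171²) = 53.026.
The smallest integer n is 54.

54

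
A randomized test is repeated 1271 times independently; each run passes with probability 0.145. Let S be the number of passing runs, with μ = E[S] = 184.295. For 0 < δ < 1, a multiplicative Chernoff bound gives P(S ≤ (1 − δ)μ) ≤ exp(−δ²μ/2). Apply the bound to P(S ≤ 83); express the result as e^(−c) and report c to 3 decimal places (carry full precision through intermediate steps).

Write 83 = (1 − δ)μ, so δ = 1 − 83/184.295 = 0.5496351…
Then the exponent is δ²μ/2 = (μ − 83)²/(2μ) = 27.837644.

27.838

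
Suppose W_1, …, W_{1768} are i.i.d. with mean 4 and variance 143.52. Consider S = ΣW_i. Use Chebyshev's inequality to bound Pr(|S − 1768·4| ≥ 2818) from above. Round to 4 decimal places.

Var(S) = n·Var(W_i) = 1768·143.52 = 253743.36.
Chebyshev: Pr(|S − 1768·4| ≥ 2818) ≤ Var(S)/2818² = 253743.36/7941124 = 0.0320.

0.0320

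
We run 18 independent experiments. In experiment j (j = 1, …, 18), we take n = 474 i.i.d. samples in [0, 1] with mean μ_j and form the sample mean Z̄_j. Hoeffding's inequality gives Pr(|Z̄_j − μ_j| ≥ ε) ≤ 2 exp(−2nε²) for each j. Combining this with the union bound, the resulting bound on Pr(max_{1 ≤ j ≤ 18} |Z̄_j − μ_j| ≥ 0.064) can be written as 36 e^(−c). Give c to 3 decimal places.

Union bound over the 18 events: Pr(max_{1 ≤ j ≤ 18} |Z̄_j − μ_j| ≥ 0.064) ≤ 18·2·exp(−2nε²) = 36 exp(−2·474·0.064²).
So c = 2·474·0.064² = 3.8830.

3.883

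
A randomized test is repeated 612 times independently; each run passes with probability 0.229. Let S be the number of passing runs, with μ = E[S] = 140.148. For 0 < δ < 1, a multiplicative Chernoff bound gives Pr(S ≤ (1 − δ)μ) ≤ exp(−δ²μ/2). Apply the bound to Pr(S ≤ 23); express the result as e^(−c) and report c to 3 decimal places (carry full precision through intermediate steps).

Write 23 = (1 − δ)μ, so δ = 1 − 23/140.148 = 0.8358878…
Then the exponent is δ²μ/2 = (μ − 23)²/(2μ) = 48.961291.

48.961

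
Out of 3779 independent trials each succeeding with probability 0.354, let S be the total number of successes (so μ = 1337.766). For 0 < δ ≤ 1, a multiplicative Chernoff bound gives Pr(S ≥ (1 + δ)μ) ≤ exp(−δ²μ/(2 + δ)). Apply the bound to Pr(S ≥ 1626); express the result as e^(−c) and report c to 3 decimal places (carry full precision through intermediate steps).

28.032

Write 1626 = (1 + δ)μ, so δ = 1626/1337.766 − 1 = 0.2154592…
Then the exponent is δ²μ/(2 + δ) = (1626 − μ)² / (μ·(2 + δ)) = 28.031511.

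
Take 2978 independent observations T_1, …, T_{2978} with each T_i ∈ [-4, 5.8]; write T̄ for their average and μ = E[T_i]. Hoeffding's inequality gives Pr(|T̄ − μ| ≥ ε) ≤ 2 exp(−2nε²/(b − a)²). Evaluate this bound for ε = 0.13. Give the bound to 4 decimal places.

Exponent: 2nε²/(b − a)² = 2·2978·0.13² / 9.8² = 1.04807.
Bound = 2·exp(−1.04807) = 0.70123.

0.7012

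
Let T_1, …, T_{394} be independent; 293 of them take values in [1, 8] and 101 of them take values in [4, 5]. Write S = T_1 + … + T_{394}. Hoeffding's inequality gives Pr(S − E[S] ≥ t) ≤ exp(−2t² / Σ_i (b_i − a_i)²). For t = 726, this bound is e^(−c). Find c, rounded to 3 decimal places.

72.911

Σ(b_i − a_i)² = 293·7² + 101·1² = 14458.
c = 2t² / 14458 = 2·726² / 14458 = 72.9113.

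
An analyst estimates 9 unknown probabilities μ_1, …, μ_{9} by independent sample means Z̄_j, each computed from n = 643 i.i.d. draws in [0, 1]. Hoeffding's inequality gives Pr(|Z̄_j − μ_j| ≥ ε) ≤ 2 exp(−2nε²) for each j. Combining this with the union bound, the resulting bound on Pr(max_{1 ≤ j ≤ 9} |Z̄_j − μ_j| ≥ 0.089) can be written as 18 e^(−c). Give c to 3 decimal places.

10.186

Union bound over the 9 events: Pr(max_{1 ≤ j ≤ 9} |Z̄_j − μ_j| ≥ 0.089) ≤ 9·2·exp(−2nε²) = 18 exp(−2·643·0.089²).
So c = 2·643·0.089² = 10.1864.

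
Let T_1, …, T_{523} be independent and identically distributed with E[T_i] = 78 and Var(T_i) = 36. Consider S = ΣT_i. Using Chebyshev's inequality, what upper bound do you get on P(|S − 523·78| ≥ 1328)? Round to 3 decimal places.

0.011

Var(S) = n·Var(T_i) = 523·36 = 18828.
Chebyshev: P(|S − 523·78| ≥ 1328) ≤ Var(S)/1328² = 18828/1763584 = 0.0107.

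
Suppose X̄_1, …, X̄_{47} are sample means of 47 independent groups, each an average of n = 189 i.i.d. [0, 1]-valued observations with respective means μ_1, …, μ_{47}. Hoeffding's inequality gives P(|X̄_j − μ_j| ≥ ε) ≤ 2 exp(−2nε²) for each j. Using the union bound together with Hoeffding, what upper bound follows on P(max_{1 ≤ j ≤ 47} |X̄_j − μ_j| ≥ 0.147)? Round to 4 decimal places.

0.0267

Per-experiment Hoeffding bound: 2·exp(−2·189·0.147²) = 2·exp(−8.16820) = 0.00056705.
Union bound over 47 events: 47·0.00056705 = 0.02665.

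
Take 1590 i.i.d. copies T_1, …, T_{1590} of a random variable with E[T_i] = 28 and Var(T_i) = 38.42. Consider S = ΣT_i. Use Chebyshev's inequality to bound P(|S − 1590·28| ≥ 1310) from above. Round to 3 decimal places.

Var(S) = n·Var(T_i) = 1590·38.42 = 61087.8.
Chebyshev: P(|S − 1590·28| ≥ 1310) ≤ Var(S)/1310² = 61087.8/1716100 = 0.0356.

0.036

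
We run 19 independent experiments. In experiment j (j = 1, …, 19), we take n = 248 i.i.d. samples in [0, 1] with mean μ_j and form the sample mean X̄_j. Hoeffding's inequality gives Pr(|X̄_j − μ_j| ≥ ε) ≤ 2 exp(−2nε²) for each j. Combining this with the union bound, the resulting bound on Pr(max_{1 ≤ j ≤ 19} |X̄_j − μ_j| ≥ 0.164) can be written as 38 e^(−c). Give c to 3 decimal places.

13.340

Union bound over the 19 events: Pr(max_{1 ≤ j ≤ 19} |X̄_j − μ_j| ≥ 0.164) ≤ 19·2·exp(−2nε²) = 38 exp(−2·248·0.164²).
So c = 2·248·0.164² = 13.3404.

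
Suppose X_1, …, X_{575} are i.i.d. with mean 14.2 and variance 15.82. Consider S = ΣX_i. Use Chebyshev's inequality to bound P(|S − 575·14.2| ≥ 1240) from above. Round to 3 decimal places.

0.006

Var(S) = n·Var(X_i) = 575·15.82 = 9096.5.
Chebyshev: P(|S − 575·14.2| ≥ 1240) ≤ Var(S)/1240² = 9096.5/1537600 = 0.0059.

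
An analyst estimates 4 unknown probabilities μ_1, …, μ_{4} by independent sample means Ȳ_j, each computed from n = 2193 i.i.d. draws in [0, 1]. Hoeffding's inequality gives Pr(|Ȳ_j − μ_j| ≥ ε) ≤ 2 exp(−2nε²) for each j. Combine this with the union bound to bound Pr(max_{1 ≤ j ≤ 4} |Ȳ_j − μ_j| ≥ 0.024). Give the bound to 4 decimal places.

0.6396

Per-experiment Hoeffding bound: 2·exp(−2·2193·0.024²) = 2·exp(−2.52634) = 0.1599.
Union bound over 4 events: 4·0.1599 = 0.63961.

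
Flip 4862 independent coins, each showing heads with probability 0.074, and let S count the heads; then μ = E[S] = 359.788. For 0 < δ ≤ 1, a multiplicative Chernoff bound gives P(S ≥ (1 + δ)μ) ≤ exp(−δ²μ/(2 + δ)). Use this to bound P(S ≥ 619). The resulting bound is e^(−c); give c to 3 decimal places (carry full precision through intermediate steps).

68.647

Write 619 = (1 + δ)μ, so δ = 619/359.788 − 1 = 0.7204576…
Then the exponent is δ²μ/(2 + δ) = (619 − μ)² / (μ·(2 + δ)) = 68.647001.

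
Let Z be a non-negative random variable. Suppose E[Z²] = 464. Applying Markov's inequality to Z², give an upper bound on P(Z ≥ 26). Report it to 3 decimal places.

0.686

Since Z ≥ 0, the event {Z ≥ 26} is the same as {Z² ≥ 676}.
Markov's inequality applied to Z² gives P(Z² ≥ 676) ≤ E[Z²]/676 = 464/676 = 0.6864.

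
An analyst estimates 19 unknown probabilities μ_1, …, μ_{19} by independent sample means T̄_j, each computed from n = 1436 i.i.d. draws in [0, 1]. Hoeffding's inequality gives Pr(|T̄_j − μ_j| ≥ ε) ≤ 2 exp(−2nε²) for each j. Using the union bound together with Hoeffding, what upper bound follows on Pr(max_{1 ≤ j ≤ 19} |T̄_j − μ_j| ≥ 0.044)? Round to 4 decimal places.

Per-experiment Hoeffding bound: 2·exp(−2·1436·0.044²) = 2·exp(−5.56019) = 0.0076961.
Union bound over 19 events: 19·0.0076961 = 0.14623.

0.1462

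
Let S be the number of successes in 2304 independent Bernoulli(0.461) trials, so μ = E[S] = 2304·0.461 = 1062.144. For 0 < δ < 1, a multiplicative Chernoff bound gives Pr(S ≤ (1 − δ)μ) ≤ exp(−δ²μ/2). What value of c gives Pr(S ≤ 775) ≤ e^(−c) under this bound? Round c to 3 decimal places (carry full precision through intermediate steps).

Write 775 = (1 − δ)μ, so δ = 1 − 775/1062.144 = 0.2703438…
Then the exponent is δ²μ/2 = (μ − 775)²/(2μ) = 38.813794.

38.814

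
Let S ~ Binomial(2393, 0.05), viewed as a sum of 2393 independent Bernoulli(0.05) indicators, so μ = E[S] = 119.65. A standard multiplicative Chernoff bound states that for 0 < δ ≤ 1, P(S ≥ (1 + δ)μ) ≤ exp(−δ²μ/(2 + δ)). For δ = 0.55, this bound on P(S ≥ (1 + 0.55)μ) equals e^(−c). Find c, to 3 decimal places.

14.194

c = δ²μ/(2 + δ) = 0.55²·119.65/(2 + 0.55) = 14.1938.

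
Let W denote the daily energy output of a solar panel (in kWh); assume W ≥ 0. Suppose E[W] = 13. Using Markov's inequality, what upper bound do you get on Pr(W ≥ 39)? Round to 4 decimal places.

0.3333

Markov's inequality: for a non-negative random variable, Pr(W ≥ a) ≤ E[W]/a.
Here E[W] = 13 and a = 39, so the bound is 13/39 = 0.3333.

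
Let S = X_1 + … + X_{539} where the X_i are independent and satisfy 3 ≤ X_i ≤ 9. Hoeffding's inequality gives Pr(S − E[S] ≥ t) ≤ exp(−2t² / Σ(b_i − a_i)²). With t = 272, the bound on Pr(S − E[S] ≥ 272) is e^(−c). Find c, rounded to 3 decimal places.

7.626

Σ(b_i − a_i)² = 539·(6)² = 19404.
c = 2t²/19404 = 2·272²/19404 = 7.6256.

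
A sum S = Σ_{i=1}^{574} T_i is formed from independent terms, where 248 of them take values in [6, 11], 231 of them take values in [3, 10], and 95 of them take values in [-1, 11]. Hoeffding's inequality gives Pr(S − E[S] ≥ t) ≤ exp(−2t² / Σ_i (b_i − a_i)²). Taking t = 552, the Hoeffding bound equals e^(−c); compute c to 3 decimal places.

Σ(b_i − a_i)² = 248·5² + 231·7² + 95·12² = 31199.
c = 2t² / 31199 = 2·552² / 31199 = 19.5329.

19.533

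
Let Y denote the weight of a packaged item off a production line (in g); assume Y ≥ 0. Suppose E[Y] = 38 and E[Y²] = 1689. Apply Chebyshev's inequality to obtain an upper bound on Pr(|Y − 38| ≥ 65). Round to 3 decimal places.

0.058

Var(Y) = E[Y²] − (E[Y])² = 1689 − 1444 = 245.
Chebyshev's inequality: Pr(|Y − μ| ≥ t) ≤ Var(Y)/t² = 245/4225 = 0.0580.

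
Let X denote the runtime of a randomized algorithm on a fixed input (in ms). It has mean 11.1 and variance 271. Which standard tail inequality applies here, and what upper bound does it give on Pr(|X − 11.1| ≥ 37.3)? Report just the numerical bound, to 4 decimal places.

0.1948

Mean and variance are known, so Chebyshev's inequality applies.
Chebyshev: Pr(|X − μ| ≥ t) ≤ Var(X)/t².
Bound = 271 / 1391.29 = 0.1948.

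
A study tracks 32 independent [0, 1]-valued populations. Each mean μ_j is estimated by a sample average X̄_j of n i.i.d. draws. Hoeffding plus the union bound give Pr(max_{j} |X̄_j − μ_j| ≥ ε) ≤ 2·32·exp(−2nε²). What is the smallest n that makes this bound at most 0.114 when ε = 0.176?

103

Need 2·32·exp(−2nε²) ≤ 0.114, i.e. exp(−2nε²) ≤ 0.114/64.
So 2nε² ≥ ln(64/0.114) = 6.330440.
Hence n ≥ 6.330440/(2·0.176²) = 102.183.
The smallest integer n is 103.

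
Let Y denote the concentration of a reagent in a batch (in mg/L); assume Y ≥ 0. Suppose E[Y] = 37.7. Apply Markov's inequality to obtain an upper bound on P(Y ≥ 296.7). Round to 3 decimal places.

Markov's inequality: for a non-negative random variable, P(Y ≥ a) ≤ E[Y]/a.
Here E[Y] = 37.7 and a = 296.7, so the bound is 37.7/296.7 = 0.1271.

0.127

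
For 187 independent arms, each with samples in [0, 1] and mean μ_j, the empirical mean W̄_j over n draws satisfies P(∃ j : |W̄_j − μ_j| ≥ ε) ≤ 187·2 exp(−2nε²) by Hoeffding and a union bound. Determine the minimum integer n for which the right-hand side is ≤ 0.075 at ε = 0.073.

799

Need 2·187·exp(−2nε²) ≤ 0.075, i.e. exp(−2nε²) ≤ 0.075/374.
So 2nε² ≥ ln(374/0.075) = 8.514523.
Hence n ≥ 8.514523/(2·0.073²) = 798.886.
The smallest integer n is 799.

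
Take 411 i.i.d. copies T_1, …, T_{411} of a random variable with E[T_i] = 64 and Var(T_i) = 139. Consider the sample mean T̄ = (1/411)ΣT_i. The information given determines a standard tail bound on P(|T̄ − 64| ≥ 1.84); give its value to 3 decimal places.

With mean and variance of each term known, Chebyshev's inequality bounds the deviation of the sum (or sample mean).
Var(T̄) = Var(T_i)/n = 139/411 = 0.3382.
Chebyshev: P(|T̄ − 64| ≥ 1.84) ≤ Var(T̄)/(1.84)² = 139/(411·1.84²) = 0.0999.

0.100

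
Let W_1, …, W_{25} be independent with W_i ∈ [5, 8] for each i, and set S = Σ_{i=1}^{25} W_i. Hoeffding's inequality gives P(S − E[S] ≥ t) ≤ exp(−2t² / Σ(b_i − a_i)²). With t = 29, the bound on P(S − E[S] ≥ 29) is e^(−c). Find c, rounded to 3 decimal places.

Σ(b_i − a_i)² = 25·(3)² = 225.
c = 2t²/225 = 2·29²/225 = 7.4756.

7.476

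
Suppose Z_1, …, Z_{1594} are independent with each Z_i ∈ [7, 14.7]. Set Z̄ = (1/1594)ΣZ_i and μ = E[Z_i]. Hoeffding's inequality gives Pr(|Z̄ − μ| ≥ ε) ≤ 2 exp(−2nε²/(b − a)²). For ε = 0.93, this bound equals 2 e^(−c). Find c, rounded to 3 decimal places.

46.505

c = 2nε²/(b − a)² = 2·1594·0.93² / 7.7² = 46.5053.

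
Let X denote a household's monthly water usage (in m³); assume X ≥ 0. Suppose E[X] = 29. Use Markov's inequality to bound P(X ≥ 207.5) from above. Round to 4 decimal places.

Markov's inequality: for a non-negative random variable, P(X ≥ a) ≤ E[X]/a.
Here E[X] = 29 and a = 207.5, so the bound is 29/207.5 = 0.1398.

0.1398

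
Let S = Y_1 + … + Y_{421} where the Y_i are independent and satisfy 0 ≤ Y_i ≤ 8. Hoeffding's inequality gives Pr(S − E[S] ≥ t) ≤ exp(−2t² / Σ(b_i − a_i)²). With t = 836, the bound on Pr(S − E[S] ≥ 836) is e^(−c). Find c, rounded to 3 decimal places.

51.878

Σ(b_i − a_i)² = 421·(8)² = 26944.
c = 2t²/26944 = 2·836²/26944 = 51.8777.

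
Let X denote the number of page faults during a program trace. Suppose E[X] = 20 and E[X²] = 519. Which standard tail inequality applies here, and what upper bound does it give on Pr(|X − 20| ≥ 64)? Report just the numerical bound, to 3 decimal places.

0.029

The first two moments determine the variance, so Chebyshev's inequality is the sharpest standard bound available.
Var(X) = E[X²] − (E[X])² = 519 − 400 = 119.
Chebyshev's inequality: Pr(|X − μ| ≥ t) ≤ Var(X)/t² = 119/4096 = 0.0291.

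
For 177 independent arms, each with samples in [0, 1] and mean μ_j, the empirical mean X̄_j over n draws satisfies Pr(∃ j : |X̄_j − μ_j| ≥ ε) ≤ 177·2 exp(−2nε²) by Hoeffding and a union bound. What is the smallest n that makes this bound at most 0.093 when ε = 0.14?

Need 2·177·exp(−2nε²) ≤ 0.093, i.e. exp(−2nε²) ≤ 0.093/354.
So 2nε² ≥ ln(354/0.093) = 8.244453.
Hence n ≥ 8.244453/(2·0.14²) = 210.318.
The smallest integer n is 211.

211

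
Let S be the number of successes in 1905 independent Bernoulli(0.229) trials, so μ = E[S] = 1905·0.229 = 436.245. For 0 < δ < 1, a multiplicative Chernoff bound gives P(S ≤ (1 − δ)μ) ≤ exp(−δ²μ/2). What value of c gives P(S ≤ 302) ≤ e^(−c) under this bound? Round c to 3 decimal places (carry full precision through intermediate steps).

Write 302 = (1 − δ)μ, so δ = 1 − 302/436.245 = 0.3077285…
Then the exponent is δ²μ/2 = (μ − 302)²/(2μ) = 20.655503.

20.656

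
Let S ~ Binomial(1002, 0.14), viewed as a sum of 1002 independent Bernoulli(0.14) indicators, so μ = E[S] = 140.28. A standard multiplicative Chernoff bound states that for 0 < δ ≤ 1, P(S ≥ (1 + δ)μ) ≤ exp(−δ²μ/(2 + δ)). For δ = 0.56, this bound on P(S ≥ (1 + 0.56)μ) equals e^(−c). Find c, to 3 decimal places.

17.184

c = δ²μ/(2 + δ) = 0.56²·140.28/(2 + 0.56) = 17.1843.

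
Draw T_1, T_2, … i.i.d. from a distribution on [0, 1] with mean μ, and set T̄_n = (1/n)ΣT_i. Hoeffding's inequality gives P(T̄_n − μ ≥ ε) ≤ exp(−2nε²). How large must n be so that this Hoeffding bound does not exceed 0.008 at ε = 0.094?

274

Require exp(−2nε²) ≤ 0.008, i.e. 2nε² ≥ ln(1/0.008) = 4.828314.
So n ≥ 4.828314 / (2·0.094²) = 273.218.
The smallest integer n is 274.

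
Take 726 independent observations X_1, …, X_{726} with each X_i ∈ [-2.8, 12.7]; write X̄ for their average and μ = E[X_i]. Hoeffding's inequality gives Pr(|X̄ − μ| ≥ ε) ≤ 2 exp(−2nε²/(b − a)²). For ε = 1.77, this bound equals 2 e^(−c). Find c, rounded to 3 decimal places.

18.934

c = 2nε²/(b − a)² = 2·726·1.77² / 15.5² = 18.9343.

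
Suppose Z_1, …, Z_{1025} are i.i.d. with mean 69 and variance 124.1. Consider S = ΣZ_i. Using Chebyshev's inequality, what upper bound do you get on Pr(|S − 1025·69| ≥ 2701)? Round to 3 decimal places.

Var(S) = n·Var(Z_i) = 1025·124.1 = 127202.5.
Chebyshev: Pr(|S − 1025·69| ≥ 2701) ≤ Var(S)/2701² = 127202.5/7295401 = 0.0174.

0.017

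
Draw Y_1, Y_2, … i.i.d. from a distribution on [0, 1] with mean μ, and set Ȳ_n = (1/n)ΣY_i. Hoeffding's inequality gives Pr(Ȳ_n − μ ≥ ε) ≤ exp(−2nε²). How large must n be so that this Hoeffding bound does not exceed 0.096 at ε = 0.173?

40

Require exp(−2nε²) ≤ 0.096, i.e. 2nε² ≥ ln(1/0.096) = 2.343407.
So n ≥ 2.343407 / (2·0.173²) = 39.149.
The smallest integer n is 40.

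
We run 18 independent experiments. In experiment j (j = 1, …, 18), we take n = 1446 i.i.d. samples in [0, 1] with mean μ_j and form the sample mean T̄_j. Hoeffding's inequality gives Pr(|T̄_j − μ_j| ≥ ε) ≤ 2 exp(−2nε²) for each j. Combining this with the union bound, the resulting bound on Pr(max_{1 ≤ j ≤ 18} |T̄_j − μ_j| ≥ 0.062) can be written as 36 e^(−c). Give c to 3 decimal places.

11.117

Union bound over the 18 events: Pr(max_{1 ≤ j ≤ 18} |T̄_j − μ_j| ≥ 0.062) ≤ 18·2·exp(−2nε²) = 36 exp(−2·1446·0.062²).
So c = 2·1446·0.062² = 11.1168.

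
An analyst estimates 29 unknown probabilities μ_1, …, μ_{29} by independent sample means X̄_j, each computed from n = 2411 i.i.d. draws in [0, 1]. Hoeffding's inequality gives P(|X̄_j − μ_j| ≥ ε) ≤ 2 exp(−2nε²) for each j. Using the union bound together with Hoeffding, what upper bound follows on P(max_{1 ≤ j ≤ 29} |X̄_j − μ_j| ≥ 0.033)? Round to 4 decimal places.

Per-experiment Hoeffding bound: 2·exp(−2·2411·0.033²) = 2·exp(−5.25116) = 0.010483.
Union bound over 29 events: 29·0.010483 = 0.30400.

0.3040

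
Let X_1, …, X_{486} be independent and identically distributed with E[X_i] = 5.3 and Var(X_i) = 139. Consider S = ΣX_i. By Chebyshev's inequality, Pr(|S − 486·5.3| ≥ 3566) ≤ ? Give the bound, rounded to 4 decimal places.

Var(S) = n·Var(X_i) = 486·139 = 67554.
Chebyshev: Pr(|S − 486·5.3| ≥ 3566) ≤ Var(S)/3566² = 67554/12716356 = 0.0053.

0.0053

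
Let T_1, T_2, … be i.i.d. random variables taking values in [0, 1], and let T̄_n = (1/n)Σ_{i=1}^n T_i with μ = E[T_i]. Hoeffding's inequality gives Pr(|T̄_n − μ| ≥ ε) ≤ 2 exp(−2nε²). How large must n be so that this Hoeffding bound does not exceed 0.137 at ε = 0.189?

38

Require 2·exp(−2nε²) ≤ 0.137, i.e. 2nε² ≥ ln(2/0.137) = 2.680922.
So n ≥ 2.680922 / (2·0.189²) = 37.526.
The smallest integer n is 38.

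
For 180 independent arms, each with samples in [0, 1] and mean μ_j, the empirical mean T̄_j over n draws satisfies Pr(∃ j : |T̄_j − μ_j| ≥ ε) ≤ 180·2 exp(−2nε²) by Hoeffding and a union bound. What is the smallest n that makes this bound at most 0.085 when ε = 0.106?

372

Need 2·180·exp(−2nε²) ≤ 0.085, i.e. exp(−2nε²) ≤ 0.085/360.
So 2nε² ≥ ln(360/0.085) = 8.351208.
Hence n ≥ 8.351208/(2·0.106²) = 371.627.
The smallest integer n is 372.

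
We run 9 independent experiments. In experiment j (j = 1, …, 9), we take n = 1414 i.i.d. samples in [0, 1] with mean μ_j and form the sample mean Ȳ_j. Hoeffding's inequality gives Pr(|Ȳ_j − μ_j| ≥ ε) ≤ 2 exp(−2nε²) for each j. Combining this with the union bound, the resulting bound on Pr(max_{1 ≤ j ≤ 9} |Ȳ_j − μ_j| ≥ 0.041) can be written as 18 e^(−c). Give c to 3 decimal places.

4.754

Union bound over the 9 events: Pr(max_{1 ≤ j ≤ 9} |Ȳ_j − μ_j| ≥ 0.041) ≤ 9·2·exp(−2nε²) = 18 exp(−2·1414·0.041²).
So c = 2·1414·0.041² = 4.7539.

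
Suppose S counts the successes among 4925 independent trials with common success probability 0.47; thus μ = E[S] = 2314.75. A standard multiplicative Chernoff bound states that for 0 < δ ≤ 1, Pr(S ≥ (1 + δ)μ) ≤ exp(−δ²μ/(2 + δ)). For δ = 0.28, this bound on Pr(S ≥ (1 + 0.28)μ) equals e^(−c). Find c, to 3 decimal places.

c = δ²μ/(2 + δ) = 0.28²·2314.75/(2 + 0.28) = 79.5949.

79.595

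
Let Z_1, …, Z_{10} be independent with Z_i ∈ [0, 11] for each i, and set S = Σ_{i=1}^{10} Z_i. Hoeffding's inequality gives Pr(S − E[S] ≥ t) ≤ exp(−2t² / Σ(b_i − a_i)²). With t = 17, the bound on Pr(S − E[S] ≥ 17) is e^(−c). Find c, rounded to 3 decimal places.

Σ(b_i − a_i)² = 10·(11)² = 1210.
c = 2t²/1210 = 2·17²/1210 = 0.4777.

0.478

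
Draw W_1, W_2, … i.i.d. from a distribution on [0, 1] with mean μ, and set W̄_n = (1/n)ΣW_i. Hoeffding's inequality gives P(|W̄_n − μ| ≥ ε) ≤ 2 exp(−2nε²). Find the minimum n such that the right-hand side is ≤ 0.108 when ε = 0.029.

Require 2·exp(−2nε²) ≤ 0.108, i.e. 2nε² ≥ ln(2/0.108) = 2.918771.
So n ≥ 2.918771 / (2·0.029²) = 1735.298.
The smallest integer n is 1736.

1736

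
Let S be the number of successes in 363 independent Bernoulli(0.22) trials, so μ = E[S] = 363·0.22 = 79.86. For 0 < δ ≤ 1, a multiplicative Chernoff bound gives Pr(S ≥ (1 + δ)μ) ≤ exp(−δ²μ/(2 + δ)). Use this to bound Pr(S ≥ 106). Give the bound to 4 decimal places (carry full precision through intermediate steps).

Write 106 = (1 + δ)μ, so δ = 106/79.86 − 1 = 0.3273228…
Then the exponent is δ²μ/(2 + δ) = (106 − μ)² / (μ·(2 + δ)) = 3.676421.
Bound = exp(−3.676421) = 0.02531.

0.0253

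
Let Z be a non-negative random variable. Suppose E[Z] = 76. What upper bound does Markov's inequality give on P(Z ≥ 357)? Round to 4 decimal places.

Markov's inequality: for a non-negative random variable, P(Z ≥ a) ≤ E[Z]/a.
Here E[Z] = 76 and a = 357, so the bound is 76/357 = 0.2129.

0.2129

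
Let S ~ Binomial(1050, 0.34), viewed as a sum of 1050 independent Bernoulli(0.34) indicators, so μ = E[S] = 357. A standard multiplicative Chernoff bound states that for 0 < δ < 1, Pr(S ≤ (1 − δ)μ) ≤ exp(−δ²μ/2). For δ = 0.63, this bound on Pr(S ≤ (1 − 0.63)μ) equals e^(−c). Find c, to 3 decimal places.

c = δ²μ/2 = 0.63²·357/2 = 70.8466.

70.847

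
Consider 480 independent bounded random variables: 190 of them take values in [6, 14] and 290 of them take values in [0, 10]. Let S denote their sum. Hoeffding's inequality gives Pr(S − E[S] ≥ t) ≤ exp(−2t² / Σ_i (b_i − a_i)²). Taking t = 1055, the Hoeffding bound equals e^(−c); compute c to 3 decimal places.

54.083

Σ(b_i − a_i)² = 190·8² + 290·10² = 41160.
c = 2t² / 41160 = 2·1055² / 41160 = 54.0828.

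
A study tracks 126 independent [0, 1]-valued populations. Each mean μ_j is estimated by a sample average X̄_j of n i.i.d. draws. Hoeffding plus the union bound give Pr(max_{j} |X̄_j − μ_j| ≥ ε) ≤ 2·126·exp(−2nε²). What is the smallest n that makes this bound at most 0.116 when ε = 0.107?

336

Need 2·126·exp(−2nε²) ≤ 0.116, i.e. exp(−2nε²) ≤ 0.116/252.
So 2nε² ≥ ln(252/0.116) = 7.683594.
Hence n ≥ 7.683594/(2·0.107²) = 335.557.
The smallest integer n is 336.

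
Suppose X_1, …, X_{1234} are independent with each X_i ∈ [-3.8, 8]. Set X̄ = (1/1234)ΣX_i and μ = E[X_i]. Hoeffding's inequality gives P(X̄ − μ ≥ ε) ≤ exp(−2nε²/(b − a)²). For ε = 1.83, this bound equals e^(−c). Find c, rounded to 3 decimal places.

59.359

c = 2nε²/(b − a)² = 2·1234·1.83² / 11.8² = 59.3586.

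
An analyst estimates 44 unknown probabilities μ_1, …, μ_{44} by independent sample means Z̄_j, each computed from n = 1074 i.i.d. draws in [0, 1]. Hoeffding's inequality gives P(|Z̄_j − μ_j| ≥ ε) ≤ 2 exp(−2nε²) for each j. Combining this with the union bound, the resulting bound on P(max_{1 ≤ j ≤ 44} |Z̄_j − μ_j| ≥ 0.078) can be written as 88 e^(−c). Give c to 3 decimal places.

Union bound over the 44 events: P(max_{1 ≤ j ≤ 44} |Z̄_j − μ_j| ≥ 0.078) ≤ 44·2·exp(−2nε²) = 88 exp(−2·1074·0.078²).
So c = 2·1074·0.078² = 13.0684.

13.068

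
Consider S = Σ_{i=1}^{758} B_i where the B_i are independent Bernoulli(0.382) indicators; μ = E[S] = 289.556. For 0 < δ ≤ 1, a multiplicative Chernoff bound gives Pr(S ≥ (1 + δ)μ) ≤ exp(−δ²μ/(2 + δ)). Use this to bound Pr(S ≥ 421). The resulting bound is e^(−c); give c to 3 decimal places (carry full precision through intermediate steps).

24.316

Write 421 = (1 + δ)μ, so δ = 421/289.556 − 1 = 0.4539502…
Then the exponent is δ²μ/(2 + δ) = (421 − μ)² / (μ·(2 + δ)) = 24.315501.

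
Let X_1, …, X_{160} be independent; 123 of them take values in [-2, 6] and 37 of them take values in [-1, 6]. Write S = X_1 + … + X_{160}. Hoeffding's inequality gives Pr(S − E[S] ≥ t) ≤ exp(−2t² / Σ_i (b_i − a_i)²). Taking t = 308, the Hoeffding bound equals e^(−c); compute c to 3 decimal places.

Σ(b_i − a_i)² = 123·8² + 37·7² = 9685.
c = 2t² / 9685 = 2·308² / 9685 = 19.5899.

19.590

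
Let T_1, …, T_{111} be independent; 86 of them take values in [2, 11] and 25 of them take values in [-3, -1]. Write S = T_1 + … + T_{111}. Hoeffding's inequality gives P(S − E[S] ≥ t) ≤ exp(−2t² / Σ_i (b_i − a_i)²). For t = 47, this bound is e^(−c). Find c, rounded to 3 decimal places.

Σ(b_i − a_i)² = 86·9² + 25·2² = 7066.
c = 2t² / 7066 = 2·47² / 7066 = 0.6252.

0.625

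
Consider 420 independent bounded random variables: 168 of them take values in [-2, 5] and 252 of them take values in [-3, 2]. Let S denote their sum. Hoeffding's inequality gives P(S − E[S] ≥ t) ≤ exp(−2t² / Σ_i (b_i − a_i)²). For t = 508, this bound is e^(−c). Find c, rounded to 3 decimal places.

35.517

Σ(b_i − a_i)² = 168·7² + 252·5² = 14532.
c = 2t² / 14532 = 2·508² / 14532 = 35.5167.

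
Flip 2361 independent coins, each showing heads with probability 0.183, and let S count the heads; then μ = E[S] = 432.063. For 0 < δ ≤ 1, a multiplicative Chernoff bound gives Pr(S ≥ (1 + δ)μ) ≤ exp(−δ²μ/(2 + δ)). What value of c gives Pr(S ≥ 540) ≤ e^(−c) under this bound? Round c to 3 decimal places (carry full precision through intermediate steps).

11.985

Write 540 = (1 + δ)μ, so δ = 540/432.063 − 1 = 0.2498177…
Then the exponent is δ²μ/(2 + δ) = (540 − μ)² / (μ·(2 + δ)) = 11.985227.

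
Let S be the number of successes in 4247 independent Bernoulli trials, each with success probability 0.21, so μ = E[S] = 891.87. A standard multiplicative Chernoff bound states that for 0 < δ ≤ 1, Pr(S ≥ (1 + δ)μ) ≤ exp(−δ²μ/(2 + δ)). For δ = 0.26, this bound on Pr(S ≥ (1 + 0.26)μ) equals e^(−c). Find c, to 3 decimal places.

c = δ²μ/(2 + δ) = 0.26²·891.87/(2 + 0.26) = 26.6772.

26.677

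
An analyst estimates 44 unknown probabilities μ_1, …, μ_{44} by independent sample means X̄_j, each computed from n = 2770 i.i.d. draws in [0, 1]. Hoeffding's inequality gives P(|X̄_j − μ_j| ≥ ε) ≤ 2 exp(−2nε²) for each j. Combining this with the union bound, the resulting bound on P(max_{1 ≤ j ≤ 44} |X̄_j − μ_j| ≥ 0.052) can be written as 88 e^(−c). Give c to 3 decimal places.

14.980

Union bound over the 44 events: P(max_{1 ≤ j ≤ 44} |X̄_j − μ_j| ≥ 0.052) ≤ 44·2·exp(−2nε²) = 88 exp(−2·2770·0.052²).
So c = 2·2770·0.052² = 14.9802.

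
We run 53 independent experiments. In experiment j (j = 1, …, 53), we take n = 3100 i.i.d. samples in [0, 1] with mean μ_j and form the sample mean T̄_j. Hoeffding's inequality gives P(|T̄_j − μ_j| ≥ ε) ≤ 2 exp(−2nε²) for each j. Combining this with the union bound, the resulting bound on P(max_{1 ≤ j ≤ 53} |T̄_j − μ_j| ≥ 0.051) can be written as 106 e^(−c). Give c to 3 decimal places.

16.126

Union bound over the 53 events: P(max_{1 ≤ j ≤ 53} |T̄_j − μ_j| ≥ 0.051) ≤ 53·2·exp(−2nε²) = 106 exp(−2·3100·0.051²).
So c = 2·3100·0.051² = 16.1262.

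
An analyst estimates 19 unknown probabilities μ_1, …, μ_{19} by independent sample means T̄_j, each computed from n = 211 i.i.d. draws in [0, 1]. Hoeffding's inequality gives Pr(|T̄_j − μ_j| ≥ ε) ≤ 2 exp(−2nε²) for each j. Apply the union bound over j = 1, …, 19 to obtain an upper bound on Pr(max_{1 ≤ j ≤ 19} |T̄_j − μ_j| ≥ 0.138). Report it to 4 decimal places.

0.0123

Per-experiment Hoeffding bound: 2·exp(−2·211·0.138²) = 2·exp(−8.03657) = 0.00064683.
Union bound over 19 events: 19·0.00064683 = 0.01229.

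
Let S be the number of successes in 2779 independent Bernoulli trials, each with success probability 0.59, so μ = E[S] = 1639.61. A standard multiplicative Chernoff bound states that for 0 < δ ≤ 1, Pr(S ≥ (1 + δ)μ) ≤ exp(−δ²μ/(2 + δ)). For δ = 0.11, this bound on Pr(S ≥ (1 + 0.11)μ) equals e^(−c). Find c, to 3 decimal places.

9.403

c = δ²μ/(2 + δ) = 0.11²·1639.61/(2 + 0.11) = 9.4025.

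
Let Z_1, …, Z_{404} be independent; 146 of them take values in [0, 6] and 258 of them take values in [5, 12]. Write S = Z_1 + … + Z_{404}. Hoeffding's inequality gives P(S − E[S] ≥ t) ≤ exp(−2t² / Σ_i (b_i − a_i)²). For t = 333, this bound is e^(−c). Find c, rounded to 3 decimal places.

Σ(b_i − a_i)² = 146·6² + 258·7² = 17898.
c = 2t² / 17898 = 2·333² / 17898 = 12.3912.

12.391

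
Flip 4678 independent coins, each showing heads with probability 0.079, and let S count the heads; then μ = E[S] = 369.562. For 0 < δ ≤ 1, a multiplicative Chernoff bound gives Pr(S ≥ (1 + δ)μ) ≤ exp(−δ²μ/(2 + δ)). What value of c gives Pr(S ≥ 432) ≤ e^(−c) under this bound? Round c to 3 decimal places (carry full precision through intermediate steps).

4.864

Write 432 = (1 + δ)μ, so δ = 432/369.562 − 1 = 0.1689514…
Then the exponent is δ²μ/(2 + δ) = (432 − μ)² / (μ·(2 + δ)) = 4.863634.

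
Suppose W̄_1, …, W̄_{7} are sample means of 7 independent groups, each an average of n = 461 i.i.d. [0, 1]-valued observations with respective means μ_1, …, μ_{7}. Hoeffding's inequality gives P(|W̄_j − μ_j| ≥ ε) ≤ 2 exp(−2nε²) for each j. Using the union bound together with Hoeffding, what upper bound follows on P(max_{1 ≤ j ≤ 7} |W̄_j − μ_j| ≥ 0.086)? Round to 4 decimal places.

0.0153

Per-experiment Hoeffding bound: 2·exp(−2·461·0.086²) = 2·exp(−6.81911) = 0.0021854.
Union bound over 7 events: 7·0.0021854 = 0.01530.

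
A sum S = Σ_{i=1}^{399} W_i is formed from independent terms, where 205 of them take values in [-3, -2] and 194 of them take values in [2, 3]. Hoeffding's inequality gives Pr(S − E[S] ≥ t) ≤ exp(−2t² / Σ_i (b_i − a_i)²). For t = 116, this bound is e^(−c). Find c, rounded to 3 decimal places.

67.449

Σ(b_i − a_i)² = 205·1² + 194·1² = 399.
c = 2t² / 399 = 2·116² / 399 = 67.4486.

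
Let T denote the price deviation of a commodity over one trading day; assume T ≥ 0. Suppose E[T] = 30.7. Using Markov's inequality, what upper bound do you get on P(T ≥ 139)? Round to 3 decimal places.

Markov's inequality: for a non-negative random variable, P(T ≥ a) ≤ E[T]/a.
Here E[T] = 30.7 and a = 139, so the bound is 30.7/139 = 0.2209.

0.221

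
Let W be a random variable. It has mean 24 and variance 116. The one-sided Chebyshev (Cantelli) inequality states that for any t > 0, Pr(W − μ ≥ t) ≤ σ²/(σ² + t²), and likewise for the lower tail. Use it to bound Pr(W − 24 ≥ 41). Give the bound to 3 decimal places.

Here σ² = 116 and t = 41, so σ² + t² = 1797.
Cantelli's bound: 116/1797 = 0.0646.

0.065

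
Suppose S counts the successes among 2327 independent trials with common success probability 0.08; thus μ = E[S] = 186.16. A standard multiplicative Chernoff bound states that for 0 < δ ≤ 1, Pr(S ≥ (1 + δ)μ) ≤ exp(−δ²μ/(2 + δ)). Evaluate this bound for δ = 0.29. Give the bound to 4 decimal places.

0.0011

Exponent = δ²μ/(2 + δ) = 0.29²·186.16/2.29 = 6.8367.
Bound = exp(−6.8367) = 0.00107.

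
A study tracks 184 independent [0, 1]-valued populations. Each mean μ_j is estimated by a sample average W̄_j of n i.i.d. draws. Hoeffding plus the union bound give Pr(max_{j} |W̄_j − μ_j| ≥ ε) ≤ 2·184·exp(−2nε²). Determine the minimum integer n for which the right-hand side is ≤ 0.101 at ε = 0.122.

276

Need 2·184·exp(−2nε²) ≤ 0.101, i.e. exp(−2nε²) ≤ 0.101/368.
So 2nε² ≥ ln(368/0.101) = 8.200718.
Hence n ≥ 8.200718/(2·0.122²) = 275.488.
The smallest integer n is 276.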